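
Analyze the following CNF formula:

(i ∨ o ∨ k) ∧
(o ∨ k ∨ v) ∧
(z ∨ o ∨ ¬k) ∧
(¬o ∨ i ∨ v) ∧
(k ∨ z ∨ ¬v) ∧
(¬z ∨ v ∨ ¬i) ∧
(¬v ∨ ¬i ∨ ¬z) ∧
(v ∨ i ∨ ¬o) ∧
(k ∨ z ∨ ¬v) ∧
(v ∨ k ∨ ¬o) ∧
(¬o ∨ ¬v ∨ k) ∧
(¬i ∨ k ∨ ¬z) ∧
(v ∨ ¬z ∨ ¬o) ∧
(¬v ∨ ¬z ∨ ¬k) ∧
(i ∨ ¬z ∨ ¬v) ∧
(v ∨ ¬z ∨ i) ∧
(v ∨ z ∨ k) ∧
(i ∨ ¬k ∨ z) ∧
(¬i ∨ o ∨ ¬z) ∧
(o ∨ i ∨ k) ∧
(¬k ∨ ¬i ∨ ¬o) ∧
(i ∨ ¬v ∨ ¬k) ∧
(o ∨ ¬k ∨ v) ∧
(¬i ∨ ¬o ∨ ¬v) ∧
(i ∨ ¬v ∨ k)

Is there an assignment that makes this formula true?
No

No, the formula is not satisfiable.

No assignment of truth values to the variables can make all 25 clauses true simultaneously.

The formula is UNSAT (unsatisfiable).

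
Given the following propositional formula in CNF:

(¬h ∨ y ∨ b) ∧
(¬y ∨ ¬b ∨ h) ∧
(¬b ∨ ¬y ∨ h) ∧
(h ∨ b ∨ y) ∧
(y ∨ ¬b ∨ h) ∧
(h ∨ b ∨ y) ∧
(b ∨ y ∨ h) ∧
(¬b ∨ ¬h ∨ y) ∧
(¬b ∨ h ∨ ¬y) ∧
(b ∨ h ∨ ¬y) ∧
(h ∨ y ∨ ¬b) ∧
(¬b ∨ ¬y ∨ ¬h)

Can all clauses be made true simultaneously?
Yes

Yes, the formula is satisfiable.

One satisfying assignment is: b=False, y=True, h=True

Verification: With this assignment, all 12 clauses evaluate to true.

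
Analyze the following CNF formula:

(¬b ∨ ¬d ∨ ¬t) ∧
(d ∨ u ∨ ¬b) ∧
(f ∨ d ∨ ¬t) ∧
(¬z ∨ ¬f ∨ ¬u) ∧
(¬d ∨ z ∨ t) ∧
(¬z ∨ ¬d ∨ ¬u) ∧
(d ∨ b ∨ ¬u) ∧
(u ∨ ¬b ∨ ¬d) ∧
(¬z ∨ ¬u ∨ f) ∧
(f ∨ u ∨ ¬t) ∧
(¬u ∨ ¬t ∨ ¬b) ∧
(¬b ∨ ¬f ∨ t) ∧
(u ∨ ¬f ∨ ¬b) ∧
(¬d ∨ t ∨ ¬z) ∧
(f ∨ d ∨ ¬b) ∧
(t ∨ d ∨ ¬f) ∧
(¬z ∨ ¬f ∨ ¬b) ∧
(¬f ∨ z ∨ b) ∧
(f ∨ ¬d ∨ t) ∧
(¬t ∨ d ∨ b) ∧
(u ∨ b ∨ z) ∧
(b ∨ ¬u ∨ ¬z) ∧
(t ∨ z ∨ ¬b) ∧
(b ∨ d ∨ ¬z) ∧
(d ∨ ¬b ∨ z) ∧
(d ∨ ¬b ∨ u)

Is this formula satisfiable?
Yes

Yes, the formula is satisfiable.

One satisfying assignment is: b=False, t=True, f=False, u=True, z=False, d=True

Verification: With this assignment, all 26 clauses evaluate to true.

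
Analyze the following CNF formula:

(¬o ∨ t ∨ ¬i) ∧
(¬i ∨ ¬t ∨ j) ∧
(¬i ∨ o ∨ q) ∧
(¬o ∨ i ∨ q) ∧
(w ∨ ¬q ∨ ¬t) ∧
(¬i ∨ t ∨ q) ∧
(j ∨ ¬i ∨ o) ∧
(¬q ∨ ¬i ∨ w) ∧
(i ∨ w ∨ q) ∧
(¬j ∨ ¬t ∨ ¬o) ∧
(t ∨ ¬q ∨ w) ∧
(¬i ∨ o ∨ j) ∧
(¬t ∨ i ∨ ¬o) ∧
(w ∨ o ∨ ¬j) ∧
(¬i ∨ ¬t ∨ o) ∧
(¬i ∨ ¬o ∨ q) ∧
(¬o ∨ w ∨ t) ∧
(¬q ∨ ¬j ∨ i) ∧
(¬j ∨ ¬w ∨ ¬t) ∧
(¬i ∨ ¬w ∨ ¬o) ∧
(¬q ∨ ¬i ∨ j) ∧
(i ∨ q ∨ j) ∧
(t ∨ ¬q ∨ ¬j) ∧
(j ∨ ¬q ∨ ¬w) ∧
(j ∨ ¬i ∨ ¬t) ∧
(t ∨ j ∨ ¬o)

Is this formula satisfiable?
Yes

Yes, the formula is satisfiable.

One satisfying assignment is: w=True, q=False, t=False, j=True, i=False, o=False

Verification: With this assignment, all 26 clauses evaluate to true.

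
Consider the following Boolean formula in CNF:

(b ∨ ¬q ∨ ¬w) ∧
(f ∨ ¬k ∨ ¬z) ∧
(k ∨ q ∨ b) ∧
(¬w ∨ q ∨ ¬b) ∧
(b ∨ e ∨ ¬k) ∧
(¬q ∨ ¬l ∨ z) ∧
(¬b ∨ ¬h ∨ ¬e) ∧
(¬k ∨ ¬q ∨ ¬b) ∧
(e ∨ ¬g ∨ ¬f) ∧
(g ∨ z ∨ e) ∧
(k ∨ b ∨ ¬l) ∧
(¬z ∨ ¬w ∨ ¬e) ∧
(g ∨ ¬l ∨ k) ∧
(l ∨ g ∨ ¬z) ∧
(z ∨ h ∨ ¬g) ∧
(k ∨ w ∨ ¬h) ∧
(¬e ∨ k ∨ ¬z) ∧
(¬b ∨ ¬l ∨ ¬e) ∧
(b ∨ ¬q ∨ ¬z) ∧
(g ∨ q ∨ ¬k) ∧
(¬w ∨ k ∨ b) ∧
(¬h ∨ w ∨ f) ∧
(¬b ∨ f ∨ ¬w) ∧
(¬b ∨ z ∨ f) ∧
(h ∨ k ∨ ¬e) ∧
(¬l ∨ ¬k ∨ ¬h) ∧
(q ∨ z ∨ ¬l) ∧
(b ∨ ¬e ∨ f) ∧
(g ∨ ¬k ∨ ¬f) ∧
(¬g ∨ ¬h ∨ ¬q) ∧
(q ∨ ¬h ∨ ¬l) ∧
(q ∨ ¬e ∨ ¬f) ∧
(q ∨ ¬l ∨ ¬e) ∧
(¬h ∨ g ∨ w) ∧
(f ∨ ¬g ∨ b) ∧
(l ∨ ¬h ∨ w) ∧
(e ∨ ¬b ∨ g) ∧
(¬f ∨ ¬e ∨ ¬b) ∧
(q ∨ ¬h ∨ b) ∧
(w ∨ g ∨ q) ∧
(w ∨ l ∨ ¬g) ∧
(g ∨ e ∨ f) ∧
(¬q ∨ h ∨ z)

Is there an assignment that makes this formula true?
Yes

Yes, the formula is satisfiable.

One satisfying assignment is: b=True, f=False, q=False, w=False, e=False, z=True, h=False, l=True, g=True, k=False

Verification: With this assignment, all 43 clauses evaluate to true.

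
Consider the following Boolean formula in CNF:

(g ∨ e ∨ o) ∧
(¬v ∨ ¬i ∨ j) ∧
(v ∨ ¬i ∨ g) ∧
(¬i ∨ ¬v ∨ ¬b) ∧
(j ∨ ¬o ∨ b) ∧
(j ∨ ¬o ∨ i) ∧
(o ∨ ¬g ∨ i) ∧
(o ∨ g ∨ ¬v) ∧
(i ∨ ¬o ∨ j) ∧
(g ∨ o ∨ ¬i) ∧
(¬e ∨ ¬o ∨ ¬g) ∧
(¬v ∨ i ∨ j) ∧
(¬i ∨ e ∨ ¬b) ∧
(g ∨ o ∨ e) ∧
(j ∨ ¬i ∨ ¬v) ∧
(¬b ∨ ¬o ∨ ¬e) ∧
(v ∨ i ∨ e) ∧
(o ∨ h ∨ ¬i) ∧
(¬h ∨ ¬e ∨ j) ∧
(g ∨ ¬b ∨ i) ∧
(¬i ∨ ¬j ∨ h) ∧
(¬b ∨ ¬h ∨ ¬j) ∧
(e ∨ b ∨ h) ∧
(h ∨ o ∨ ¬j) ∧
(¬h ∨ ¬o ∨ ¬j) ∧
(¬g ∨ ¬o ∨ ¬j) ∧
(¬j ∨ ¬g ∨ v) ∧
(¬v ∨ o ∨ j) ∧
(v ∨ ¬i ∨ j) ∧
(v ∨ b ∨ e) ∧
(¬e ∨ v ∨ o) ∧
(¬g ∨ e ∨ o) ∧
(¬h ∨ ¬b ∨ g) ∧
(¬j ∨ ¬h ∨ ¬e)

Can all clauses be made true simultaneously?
Yes

Yes, the formula is satisfiable.

One satisfying assignment is: j=True, g=False, e=True, i=False, v=False, o=True, h=False, b=False

Verification: With this assignment, all 34 clauses evaluate to true.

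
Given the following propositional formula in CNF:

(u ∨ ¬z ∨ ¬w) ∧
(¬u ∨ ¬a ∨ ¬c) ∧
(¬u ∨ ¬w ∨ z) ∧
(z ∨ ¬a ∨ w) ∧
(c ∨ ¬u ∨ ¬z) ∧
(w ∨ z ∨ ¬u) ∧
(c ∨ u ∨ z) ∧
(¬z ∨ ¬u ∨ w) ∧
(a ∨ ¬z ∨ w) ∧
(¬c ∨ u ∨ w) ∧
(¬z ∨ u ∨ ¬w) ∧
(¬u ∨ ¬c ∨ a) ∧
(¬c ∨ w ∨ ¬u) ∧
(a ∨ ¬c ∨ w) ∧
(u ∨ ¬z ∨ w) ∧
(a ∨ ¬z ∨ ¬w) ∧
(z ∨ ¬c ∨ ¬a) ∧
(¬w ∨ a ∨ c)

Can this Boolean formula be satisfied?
Yes

Yes, the formula is satisfiable.

One satisfying assignment is: a=False, w=True, z=False, u=False, c=True

Verification: With this assignment, all 18 clauses evaluate to true.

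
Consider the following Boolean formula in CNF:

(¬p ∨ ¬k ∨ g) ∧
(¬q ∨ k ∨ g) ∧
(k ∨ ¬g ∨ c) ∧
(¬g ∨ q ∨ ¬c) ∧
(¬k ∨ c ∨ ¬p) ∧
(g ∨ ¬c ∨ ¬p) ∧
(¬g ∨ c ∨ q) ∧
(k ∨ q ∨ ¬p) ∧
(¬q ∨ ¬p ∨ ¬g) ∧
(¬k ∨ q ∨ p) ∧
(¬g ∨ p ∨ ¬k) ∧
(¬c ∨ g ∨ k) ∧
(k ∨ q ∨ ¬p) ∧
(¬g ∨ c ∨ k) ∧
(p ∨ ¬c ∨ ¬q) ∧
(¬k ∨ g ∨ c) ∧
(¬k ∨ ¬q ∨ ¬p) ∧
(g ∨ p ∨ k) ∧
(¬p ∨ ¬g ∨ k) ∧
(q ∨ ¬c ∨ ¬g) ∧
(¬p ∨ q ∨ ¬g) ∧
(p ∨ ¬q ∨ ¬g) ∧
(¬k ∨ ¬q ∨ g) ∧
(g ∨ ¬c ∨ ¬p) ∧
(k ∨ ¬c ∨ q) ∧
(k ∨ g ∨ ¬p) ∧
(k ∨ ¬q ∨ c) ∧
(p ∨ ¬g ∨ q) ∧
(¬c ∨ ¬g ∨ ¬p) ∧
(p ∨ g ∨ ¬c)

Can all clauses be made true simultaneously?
No

No, the formula is not satisfiable.

No assignment of truth values to the variables can make all 30 clauses true simultaneously.

The formula is UNSAT (unsatisfiable).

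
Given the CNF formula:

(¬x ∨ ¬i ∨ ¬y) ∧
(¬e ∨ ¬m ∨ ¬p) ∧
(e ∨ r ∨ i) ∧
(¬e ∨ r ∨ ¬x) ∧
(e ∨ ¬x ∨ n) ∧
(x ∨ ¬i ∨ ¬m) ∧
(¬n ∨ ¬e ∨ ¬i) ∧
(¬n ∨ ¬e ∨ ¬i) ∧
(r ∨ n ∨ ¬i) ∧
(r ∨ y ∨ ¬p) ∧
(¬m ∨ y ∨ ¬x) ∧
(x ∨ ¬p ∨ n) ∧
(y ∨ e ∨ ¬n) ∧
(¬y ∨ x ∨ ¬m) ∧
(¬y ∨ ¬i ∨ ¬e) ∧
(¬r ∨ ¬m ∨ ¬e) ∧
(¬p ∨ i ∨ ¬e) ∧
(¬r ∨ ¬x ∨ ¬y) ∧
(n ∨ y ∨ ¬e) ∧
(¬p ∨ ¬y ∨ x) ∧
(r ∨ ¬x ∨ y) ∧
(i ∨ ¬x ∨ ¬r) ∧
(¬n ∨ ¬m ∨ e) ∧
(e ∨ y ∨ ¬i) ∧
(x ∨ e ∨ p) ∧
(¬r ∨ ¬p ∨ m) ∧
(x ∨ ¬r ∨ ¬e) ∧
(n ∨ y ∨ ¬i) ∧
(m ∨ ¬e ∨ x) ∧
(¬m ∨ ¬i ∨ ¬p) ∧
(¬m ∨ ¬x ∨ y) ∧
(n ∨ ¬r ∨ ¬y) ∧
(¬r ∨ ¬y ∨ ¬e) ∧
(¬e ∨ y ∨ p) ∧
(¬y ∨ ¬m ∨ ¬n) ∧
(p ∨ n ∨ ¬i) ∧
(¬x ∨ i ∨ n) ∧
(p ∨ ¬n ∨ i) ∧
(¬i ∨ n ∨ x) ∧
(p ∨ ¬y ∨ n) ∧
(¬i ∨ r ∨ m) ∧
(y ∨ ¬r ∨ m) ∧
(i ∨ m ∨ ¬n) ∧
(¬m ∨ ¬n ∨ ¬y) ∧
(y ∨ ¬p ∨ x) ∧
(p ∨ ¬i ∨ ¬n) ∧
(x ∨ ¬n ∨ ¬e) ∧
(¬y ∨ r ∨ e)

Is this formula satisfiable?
No

No, the formula is not satisfiable.

No assignment of truth values to the variables can make all 48 clauses true simultaneously.

The formula is UNSAT (unsatisfiable).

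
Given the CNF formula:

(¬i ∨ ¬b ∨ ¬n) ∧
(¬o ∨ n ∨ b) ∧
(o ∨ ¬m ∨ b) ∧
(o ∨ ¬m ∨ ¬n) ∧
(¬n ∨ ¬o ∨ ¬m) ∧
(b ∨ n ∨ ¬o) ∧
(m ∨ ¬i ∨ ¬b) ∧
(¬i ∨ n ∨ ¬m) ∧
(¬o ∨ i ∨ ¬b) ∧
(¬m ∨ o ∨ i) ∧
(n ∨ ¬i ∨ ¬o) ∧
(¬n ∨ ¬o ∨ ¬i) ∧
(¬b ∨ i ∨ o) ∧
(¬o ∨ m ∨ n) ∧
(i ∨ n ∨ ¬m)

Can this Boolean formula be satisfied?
Yes

Yes, the formula is satisfiable.

One satisfying assignment is: m=False, n=False, b=False, i=False, o=False

Verification: With this assignment, all 15 clauses evaluate to true.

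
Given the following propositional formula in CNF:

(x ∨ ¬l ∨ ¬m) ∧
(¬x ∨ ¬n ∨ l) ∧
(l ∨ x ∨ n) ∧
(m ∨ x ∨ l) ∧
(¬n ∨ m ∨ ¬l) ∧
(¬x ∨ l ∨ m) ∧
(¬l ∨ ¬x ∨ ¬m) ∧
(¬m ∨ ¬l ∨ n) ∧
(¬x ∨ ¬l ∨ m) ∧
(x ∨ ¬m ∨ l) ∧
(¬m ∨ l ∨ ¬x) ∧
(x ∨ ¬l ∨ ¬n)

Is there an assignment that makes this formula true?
Yes

Yes, the formula is satisfiable.

One satisfying assignment is: x=False, n=False, l=True, m=False

Verification: With this assignment, all 12 clauses evaluate to true.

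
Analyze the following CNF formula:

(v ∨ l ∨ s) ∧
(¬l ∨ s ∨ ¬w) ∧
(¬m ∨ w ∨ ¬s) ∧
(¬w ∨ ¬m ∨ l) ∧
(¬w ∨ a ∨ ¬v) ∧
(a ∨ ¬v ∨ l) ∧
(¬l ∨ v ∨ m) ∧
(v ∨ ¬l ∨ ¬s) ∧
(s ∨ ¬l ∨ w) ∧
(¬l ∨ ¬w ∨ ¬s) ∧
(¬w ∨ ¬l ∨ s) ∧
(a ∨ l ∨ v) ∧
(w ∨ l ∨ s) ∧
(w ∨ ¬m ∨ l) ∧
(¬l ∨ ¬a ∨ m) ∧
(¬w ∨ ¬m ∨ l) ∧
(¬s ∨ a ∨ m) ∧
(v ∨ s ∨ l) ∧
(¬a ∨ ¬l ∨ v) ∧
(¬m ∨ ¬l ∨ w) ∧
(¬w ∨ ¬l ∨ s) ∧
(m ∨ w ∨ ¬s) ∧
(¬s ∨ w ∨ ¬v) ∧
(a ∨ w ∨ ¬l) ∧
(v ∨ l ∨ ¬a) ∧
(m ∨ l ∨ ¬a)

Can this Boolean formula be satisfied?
No

No, the formula is not satisfiable.

No assignment of truth values to the variables can make all 26 clauses true simultaneously.

The formula is UNSAT (unsatisfiable).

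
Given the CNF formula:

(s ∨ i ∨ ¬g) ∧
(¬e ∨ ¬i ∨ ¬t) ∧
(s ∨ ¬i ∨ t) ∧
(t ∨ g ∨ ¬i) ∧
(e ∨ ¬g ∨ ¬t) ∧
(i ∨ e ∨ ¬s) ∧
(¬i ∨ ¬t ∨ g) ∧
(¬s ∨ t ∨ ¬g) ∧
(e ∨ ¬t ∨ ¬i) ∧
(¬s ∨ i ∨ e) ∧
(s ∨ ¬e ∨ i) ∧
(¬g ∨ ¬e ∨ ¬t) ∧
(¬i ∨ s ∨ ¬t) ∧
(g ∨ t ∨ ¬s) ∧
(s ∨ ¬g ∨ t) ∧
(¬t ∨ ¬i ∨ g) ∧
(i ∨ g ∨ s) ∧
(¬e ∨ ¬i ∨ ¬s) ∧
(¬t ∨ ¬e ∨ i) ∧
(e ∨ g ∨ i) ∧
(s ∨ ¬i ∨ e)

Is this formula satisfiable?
No

No, the formula is not satisfiable.

No assignment of truth values to the variables can make all 21 clauses true simultaneously.

The formula is UNSAT (unsatisfiable).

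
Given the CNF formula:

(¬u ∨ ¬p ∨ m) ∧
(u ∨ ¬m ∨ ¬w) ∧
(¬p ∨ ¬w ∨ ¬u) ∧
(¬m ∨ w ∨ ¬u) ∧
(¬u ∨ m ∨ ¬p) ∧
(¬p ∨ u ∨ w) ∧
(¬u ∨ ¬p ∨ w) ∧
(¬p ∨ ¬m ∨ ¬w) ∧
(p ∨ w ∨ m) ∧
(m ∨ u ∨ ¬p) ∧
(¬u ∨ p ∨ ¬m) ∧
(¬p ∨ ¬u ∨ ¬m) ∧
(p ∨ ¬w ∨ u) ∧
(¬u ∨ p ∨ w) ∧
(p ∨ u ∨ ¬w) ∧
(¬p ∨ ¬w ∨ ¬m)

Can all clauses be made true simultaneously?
Yes

Yes, the formula is satisfiable.

One satisfying assignment is: m=True, w=False, u=False, p=False

Verification: With this assignment, all 16 clauses evaluate to true.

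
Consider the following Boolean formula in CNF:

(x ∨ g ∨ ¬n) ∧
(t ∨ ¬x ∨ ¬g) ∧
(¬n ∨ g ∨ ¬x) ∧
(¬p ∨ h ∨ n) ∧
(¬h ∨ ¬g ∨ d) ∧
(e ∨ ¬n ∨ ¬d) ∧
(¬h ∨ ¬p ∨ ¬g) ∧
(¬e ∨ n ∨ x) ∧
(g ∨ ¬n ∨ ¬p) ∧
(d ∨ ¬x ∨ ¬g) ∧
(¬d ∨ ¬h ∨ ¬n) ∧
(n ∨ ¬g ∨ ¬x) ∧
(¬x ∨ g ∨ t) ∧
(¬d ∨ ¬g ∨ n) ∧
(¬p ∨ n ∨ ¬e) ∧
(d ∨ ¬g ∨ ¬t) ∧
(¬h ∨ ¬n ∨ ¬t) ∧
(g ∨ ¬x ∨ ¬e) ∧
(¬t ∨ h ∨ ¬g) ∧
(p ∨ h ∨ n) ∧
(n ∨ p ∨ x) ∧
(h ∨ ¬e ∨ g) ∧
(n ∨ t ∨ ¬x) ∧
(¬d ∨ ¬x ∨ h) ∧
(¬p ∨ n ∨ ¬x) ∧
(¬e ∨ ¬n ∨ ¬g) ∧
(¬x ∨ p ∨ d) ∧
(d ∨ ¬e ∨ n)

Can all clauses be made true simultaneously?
Yes

Yes, the formula is satisfiable.

One satisfying assignment is: t=False, e=False, g=True, h=False, d=False, x=False, n=True, p=False

Verification: With this assignment, all 28 clauses evaluate to true.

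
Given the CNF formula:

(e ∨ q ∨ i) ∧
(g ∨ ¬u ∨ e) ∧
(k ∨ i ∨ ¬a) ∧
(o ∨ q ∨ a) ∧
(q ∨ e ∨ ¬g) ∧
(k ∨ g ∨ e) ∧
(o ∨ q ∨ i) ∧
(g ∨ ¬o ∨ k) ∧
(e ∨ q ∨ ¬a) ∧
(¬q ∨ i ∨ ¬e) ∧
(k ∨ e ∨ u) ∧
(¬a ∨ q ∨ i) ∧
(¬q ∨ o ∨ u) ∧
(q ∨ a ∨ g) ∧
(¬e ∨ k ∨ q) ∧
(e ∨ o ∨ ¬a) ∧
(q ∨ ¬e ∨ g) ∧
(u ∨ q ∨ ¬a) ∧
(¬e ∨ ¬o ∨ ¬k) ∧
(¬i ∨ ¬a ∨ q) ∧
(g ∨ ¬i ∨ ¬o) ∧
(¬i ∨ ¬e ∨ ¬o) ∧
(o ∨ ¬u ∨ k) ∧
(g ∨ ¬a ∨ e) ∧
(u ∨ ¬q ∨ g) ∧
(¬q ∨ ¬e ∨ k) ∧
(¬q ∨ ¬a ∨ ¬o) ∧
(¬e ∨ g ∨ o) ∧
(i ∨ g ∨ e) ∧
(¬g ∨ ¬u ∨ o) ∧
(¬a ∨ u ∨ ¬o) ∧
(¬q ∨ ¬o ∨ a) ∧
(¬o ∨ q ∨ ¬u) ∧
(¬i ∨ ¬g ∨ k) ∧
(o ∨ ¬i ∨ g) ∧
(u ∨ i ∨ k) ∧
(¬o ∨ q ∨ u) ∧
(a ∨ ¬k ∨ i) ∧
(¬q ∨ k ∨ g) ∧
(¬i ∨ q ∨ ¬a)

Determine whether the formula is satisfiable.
No

No, the formula is not satisfiable.

No assignment of truth values to the variables can make all 40 clauses true simultaneously.

The formula is UNSAT (unsatisfiable).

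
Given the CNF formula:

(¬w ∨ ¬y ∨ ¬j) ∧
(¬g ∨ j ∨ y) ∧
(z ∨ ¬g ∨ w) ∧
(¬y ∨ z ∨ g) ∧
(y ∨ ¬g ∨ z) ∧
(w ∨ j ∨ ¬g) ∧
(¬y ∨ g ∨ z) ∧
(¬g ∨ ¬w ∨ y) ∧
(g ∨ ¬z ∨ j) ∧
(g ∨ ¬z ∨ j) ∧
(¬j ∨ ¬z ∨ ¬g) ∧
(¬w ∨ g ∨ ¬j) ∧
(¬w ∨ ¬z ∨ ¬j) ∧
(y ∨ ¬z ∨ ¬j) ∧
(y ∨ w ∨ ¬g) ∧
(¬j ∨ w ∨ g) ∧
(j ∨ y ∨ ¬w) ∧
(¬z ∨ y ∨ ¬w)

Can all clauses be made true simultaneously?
Yes

Yes, the formula is satisfiable.

One satisfying assignment is: g=False, w=False, z=False, j=False, y=False

Verification: With this assignment, all 18 clauses evaluate to true.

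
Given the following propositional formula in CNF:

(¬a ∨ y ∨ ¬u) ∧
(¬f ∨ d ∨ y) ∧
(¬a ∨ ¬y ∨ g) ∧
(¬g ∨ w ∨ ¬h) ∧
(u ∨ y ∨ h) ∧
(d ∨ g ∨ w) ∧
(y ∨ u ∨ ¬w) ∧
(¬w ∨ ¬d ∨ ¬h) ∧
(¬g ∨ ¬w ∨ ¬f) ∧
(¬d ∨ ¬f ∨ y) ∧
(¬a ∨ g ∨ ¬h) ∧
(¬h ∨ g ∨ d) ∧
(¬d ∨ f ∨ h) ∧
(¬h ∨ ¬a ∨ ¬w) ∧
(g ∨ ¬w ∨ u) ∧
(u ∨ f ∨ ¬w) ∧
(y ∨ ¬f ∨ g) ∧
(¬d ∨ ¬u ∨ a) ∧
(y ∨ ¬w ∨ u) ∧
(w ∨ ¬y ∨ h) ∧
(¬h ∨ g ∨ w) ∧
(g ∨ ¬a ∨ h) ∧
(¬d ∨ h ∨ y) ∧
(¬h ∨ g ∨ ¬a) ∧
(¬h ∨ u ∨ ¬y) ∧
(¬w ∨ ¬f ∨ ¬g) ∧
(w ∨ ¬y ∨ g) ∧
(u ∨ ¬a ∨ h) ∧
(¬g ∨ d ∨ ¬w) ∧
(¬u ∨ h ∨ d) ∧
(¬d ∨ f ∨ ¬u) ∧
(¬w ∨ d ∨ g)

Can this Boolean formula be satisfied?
No

No, the formula is not satisfiable.

No assignment of truth values to the variables can make all 32 clauses true simultaneously.

The formula is UNSAT (unsatisfiable).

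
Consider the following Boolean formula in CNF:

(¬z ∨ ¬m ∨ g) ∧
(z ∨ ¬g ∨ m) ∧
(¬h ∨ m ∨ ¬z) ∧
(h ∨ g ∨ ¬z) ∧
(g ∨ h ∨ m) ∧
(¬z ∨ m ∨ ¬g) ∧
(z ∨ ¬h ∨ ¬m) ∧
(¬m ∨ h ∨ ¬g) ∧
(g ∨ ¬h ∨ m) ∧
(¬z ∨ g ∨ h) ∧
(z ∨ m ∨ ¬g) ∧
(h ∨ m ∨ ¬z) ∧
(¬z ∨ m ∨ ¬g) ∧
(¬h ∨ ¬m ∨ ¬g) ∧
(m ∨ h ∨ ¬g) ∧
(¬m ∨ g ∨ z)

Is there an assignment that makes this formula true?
No

No, the formula is not satisfiable.

No assignment of truth values to the variables can make all 16 clauses true simultaneously.

The formula is UNSAT (unsatisfiable).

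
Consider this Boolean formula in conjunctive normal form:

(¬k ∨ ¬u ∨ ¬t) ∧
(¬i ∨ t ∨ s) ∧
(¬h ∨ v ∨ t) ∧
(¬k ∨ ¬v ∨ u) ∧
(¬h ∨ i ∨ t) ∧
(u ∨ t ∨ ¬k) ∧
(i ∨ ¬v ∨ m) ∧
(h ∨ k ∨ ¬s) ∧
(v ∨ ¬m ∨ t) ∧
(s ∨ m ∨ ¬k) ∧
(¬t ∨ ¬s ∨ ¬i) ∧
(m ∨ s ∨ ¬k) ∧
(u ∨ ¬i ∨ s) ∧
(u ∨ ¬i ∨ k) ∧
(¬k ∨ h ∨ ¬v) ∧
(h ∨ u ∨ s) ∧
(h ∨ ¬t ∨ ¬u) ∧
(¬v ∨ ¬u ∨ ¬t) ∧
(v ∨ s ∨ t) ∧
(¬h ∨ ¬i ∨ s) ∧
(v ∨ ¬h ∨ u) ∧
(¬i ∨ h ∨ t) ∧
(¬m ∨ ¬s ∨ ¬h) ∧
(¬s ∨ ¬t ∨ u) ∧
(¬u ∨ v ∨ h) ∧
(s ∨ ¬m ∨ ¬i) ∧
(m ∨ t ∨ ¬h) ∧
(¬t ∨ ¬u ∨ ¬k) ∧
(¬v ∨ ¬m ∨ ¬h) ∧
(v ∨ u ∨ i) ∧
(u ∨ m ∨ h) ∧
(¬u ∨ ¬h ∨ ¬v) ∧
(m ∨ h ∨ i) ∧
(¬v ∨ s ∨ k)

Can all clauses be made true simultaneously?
Yes

Yes, the formula is satisfiable.

One satisfying assignment is: k=False, u=True, i=False, t=True, s=False, v=False, h=True, m=False

Verification: With this assignment, all 34 clauses evaluate to true.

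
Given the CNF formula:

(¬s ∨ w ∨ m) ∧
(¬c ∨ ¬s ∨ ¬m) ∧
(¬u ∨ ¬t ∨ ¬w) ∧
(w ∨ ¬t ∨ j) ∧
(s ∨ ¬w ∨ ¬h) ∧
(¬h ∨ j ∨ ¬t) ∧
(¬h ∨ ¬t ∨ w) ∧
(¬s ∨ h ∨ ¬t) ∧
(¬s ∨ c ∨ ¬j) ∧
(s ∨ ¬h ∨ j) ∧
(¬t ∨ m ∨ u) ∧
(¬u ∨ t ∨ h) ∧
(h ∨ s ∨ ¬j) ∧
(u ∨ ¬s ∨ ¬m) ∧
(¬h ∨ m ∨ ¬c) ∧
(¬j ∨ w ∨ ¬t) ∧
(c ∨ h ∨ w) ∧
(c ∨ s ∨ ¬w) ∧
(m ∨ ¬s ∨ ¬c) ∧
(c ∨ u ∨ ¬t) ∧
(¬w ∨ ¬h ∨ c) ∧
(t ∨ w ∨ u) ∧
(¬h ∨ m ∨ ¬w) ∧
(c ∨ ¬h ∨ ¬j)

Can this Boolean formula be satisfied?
Yes

Yes, the formula is satisfiable.

One satisfying assignment is: h=False, j=False, m=False, s=True, w=True, u=False, c=False, t=False

Verification: With this assignment, all 24 clauses evaluate to true.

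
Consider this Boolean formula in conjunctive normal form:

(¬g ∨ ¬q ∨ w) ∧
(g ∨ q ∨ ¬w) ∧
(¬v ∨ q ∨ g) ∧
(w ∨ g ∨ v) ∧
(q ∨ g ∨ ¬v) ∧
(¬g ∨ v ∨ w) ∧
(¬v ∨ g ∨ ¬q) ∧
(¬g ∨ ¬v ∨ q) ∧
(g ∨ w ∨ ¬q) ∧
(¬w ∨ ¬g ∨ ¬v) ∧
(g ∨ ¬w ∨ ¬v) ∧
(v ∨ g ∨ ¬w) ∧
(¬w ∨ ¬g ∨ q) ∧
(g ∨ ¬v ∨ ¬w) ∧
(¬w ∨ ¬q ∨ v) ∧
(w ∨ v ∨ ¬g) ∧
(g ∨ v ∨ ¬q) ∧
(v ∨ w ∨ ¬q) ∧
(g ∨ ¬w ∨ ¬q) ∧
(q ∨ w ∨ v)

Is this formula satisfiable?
No

No, the formula is not satisfiable.

No assignment of truth values to the variables can make all 20 clauses true simultaneously.

The formula is UNSAT (unsatisfiable).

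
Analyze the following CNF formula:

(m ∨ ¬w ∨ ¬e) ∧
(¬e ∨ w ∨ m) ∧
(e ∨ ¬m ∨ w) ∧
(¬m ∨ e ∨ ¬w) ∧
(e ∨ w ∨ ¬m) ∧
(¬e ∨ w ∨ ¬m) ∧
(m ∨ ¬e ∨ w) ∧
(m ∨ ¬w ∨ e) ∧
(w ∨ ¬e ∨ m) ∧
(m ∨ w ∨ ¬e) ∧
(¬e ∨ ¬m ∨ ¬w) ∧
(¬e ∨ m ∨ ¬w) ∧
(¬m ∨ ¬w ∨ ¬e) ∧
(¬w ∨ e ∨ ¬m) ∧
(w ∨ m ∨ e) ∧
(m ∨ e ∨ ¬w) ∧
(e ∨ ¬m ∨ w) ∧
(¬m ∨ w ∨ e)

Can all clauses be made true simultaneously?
No

No, the formula is not satisfiable.

No assignment of truth values to the variables can make all 18 clauses true simultaneously.

The formula is UNSAT (unsatisfiable).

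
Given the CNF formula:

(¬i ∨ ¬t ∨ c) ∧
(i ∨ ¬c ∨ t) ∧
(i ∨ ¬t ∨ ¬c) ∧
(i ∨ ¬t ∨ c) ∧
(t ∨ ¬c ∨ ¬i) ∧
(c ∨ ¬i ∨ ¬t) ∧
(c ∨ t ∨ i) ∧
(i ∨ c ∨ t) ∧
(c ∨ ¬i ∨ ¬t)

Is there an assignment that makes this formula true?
Yes

Yes, the formula is satisfiable.

One satisfying assignment is: i=True, t=False, c=False

Verification: With this assignment, all 9 clauses evaluate to true.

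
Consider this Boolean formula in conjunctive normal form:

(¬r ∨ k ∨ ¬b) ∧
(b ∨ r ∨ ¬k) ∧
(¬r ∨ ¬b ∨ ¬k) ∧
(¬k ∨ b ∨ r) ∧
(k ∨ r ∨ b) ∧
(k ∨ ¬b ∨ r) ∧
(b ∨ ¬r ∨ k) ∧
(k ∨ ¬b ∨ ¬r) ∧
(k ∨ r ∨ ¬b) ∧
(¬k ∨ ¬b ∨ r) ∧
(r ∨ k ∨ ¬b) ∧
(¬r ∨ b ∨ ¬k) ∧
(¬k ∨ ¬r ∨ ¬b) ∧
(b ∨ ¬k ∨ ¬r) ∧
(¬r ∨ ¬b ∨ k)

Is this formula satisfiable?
No

No, the formula is not satisfiable.

No assignment of truth values to the variables can make all 15 clauses true simultaneously.

The formula is UNSAT (unsatisfiable).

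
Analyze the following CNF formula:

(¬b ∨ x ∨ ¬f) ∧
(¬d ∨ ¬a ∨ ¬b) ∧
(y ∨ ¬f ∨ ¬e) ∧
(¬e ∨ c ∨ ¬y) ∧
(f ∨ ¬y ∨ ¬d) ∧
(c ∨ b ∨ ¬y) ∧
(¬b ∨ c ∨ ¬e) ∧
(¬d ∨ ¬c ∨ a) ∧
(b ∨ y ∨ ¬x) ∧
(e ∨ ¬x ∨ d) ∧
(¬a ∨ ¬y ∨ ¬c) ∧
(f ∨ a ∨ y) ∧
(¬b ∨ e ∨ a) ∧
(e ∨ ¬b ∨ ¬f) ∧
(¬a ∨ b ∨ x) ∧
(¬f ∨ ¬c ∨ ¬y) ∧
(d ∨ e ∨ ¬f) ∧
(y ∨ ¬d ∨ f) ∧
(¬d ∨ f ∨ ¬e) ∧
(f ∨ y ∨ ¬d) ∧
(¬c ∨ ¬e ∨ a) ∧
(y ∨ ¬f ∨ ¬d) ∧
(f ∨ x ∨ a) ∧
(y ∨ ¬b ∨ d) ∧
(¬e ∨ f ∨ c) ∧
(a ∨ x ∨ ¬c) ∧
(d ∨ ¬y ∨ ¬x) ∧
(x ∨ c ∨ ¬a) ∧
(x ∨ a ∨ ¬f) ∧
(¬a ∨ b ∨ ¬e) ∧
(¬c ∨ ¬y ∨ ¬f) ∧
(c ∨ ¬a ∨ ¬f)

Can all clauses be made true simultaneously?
No

No, the formula is not satisfiable.

No assignment of truth values to the variables can make all 32 clauses true simultaneously.

The formula is UNSAT (unsatisfiable).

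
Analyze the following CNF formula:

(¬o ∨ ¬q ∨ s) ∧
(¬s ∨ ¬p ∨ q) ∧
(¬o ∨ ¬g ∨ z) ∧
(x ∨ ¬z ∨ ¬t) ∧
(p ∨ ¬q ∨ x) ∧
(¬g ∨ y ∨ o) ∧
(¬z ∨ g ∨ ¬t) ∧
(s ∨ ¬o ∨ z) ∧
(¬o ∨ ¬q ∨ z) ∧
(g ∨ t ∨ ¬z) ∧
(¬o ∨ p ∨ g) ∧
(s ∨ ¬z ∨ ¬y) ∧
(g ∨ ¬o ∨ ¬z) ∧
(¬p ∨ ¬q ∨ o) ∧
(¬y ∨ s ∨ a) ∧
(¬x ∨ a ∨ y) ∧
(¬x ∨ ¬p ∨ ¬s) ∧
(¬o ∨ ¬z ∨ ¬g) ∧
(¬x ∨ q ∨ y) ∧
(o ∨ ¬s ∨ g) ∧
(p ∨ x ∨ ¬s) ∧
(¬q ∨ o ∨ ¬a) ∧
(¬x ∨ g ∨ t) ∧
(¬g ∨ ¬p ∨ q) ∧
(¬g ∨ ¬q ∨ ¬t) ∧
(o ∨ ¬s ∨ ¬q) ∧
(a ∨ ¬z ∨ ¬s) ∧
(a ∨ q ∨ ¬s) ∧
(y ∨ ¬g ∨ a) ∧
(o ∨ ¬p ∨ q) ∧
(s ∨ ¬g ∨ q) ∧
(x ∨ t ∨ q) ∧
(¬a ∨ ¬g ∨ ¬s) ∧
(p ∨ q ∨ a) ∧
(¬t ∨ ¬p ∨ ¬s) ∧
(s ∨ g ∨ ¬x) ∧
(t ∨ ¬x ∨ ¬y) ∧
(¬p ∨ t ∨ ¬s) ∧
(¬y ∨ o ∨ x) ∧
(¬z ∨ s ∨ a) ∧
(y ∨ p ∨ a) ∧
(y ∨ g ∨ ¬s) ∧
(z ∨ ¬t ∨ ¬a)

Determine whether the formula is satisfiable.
No

No, the formula is not satisfiable.

No assignment of truth values to the variables can make all 43 clauses true simultaneously.

The formula is UNSAT (unsatisfiable).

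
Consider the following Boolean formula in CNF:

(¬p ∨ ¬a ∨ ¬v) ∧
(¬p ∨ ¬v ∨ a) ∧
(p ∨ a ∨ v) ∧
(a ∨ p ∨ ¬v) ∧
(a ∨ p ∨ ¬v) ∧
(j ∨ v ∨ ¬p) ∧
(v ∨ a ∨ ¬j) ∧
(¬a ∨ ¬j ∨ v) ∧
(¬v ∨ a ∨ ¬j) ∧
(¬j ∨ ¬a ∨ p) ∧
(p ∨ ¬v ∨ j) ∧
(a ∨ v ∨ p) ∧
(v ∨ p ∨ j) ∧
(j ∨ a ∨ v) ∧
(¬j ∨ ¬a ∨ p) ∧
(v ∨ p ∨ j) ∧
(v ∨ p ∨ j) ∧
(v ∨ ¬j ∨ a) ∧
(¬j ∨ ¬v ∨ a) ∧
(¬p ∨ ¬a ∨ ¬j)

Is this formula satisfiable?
No

No, the formula is not satisfiable.

No assignment of truth values to the variables can make all 20 clauses true simultaneously.

The formula is UNSAT (unsatisfiable).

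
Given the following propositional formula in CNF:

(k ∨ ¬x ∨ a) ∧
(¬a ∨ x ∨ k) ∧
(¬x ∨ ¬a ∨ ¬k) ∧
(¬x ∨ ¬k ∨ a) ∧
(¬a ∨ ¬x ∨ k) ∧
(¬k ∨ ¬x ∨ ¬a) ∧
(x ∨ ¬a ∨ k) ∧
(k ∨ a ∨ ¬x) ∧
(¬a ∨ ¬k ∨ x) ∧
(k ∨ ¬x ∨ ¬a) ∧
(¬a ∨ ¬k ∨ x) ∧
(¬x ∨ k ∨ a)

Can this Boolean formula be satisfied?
Yes

Yes, the formula is satisfiable.

One satisfying assignment is: a=False, k=False, x=False

Verification: With this assignment, all 12 clauses evaluate to true.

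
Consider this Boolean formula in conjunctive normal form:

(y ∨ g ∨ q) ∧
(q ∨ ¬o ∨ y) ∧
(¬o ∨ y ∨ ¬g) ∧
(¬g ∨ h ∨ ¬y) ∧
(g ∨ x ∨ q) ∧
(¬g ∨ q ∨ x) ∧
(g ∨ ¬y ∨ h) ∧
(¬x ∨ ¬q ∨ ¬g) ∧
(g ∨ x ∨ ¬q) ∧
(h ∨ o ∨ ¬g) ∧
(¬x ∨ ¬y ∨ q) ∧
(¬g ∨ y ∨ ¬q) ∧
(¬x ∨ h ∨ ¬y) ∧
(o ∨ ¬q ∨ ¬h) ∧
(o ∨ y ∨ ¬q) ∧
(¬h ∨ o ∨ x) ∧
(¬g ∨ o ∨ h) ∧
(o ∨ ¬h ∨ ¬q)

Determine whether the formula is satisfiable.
Yes

Yes, the formula is satisfiable.

One satisfying assignment is: h=False, o=True, g=False, q=True, y=False, x=True

Verification: With this assignment, all 18 clauses evaluate to true.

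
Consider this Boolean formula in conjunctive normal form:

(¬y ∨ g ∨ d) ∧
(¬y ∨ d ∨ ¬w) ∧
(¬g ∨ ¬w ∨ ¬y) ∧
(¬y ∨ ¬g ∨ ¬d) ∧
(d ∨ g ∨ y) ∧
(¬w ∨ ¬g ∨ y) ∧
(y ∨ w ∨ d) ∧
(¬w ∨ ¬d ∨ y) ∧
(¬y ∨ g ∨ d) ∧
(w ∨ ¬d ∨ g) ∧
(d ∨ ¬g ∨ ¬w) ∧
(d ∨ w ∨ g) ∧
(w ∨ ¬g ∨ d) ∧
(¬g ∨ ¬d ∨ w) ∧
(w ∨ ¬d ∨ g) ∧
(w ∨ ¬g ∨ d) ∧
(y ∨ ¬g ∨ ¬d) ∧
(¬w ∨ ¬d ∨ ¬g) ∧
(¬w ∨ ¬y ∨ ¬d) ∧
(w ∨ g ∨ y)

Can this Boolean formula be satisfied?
No

No, the formula is not satisfiable.

No assignment of truth values to the variables can make all 20 clauses true simultaneously.

The formula is UNSAT (unsatisfiable).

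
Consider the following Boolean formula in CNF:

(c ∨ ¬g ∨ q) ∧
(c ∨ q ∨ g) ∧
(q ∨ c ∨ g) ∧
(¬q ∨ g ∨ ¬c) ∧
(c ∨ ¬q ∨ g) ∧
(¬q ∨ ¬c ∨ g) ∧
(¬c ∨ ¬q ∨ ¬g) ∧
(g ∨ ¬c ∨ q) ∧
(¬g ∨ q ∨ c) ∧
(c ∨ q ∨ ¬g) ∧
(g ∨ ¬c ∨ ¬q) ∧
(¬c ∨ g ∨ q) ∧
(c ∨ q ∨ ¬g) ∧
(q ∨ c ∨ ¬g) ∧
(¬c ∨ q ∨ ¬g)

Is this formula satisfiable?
Yes

Yes, the formula is satisfiable.

One satisfying assignment is: g=True, q=True, c=False

Verification: With this assignment, all 15 clauses evaluate to true.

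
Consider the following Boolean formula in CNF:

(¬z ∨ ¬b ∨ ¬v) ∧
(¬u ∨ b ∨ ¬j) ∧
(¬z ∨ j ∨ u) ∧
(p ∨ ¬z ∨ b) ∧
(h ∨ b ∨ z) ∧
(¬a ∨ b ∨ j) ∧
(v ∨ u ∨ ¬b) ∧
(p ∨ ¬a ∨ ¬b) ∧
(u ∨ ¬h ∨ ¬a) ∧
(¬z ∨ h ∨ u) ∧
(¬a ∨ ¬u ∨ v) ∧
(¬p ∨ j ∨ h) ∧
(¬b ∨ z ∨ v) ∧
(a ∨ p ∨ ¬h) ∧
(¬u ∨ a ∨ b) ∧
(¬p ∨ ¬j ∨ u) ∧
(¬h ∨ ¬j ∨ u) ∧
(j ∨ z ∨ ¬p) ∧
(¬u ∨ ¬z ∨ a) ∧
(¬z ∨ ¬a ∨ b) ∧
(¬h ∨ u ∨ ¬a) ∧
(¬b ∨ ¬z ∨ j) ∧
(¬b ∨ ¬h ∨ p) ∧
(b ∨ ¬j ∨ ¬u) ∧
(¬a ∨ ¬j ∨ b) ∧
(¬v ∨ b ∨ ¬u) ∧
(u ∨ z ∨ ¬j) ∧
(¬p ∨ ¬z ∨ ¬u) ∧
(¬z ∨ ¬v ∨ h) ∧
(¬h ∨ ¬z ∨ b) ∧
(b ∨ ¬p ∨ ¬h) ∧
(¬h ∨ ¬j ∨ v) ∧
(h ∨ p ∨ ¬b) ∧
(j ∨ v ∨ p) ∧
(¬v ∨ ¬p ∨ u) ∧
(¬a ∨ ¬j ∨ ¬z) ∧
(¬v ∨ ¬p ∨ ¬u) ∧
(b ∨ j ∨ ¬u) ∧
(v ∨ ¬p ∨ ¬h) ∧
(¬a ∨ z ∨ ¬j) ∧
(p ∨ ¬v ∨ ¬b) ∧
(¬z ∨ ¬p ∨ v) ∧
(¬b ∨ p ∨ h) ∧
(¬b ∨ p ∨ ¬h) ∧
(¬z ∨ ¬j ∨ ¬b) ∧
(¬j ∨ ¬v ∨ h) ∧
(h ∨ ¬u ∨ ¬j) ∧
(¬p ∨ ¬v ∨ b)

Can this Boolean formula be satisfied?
No

No, the formula is not satisfiable.

No assignment of truth values to the variables can make all 48 clauses true simultaneously.

The formula is UNSAT (unsatisfiable).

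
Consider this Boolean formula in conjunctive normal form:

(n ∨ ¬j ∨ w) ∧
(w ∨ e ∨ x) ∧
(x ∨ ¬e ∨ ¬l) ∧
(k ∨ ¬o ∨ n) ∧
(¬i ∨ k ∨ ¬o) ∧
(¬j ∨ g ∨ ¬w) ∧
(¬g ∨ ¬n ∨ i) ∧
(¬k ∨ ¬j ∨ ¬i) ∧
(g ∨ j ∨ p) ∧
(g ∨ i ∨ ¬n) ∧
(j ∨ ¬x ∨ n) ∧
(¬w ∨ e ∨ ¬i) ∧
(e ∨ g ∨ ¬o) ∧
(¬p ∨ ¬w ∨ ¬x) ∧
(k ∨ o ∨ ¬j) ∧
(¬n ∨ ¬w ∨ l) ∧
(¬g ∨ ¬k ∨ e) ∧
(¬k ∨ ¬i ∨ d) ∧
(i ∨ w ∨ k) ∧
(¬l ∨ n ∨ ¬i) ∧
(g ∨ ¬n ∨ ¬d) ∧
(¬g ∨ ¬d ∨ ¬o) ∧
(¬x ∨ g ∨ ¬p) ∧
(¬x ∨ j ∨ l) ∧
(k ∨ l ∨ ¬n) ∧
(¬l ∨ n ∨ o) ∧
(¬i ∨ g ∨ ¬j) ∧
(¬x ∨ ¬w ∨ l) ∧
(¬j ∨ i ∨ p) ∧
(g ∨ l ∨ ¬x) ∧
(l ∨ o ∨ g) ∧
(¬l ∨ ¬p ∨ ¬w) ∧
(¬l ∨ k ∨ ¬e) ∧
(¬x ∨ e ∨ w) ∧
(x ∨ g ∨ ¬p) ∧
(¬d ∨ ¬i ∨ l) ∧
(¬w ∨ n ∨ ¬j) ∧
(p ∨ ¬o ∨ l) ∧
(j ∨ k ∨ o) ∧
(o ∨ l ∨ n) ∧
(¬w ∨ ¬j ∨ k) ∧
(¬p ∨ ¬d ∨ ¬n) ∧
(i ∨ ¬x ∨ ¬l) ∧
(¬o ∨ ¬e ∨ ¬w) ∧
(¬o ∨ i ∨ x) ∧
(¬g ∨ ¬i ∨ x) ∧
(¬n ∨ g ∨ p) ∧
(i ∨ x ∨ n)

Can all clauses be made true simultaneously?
Yes

Yes, the formula is satisfiable.

One satisfying assignment is: o=False, x=True, e=True, n=True, p=False, w=True, i=True, d=True, g=True, k=True, j=False, l=True

Verification: With this assignment, all 48 clauses evaluate to true.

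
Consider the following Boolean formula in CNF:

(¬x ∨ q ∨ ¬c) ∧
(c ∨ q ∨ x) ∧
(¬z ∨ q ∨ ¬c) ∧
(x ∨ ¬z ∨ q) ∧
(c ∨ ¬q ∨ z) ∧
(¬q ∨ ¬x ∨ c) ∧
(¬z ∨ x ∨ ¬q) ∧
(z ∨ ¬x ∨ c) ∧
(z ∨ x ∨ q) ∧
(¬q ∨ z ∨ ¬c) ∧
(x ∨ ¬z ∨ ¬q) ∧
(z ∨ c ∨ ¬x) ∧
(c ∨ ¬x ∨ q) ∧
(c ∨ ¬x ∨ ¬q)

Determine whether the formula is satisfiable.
Yes

Yes, the formula is satisfiable.

One satisfying assignment is: x=True, q=True, z=True, c=True

Verification: With this assignment, all 14 clauses evaluate to true.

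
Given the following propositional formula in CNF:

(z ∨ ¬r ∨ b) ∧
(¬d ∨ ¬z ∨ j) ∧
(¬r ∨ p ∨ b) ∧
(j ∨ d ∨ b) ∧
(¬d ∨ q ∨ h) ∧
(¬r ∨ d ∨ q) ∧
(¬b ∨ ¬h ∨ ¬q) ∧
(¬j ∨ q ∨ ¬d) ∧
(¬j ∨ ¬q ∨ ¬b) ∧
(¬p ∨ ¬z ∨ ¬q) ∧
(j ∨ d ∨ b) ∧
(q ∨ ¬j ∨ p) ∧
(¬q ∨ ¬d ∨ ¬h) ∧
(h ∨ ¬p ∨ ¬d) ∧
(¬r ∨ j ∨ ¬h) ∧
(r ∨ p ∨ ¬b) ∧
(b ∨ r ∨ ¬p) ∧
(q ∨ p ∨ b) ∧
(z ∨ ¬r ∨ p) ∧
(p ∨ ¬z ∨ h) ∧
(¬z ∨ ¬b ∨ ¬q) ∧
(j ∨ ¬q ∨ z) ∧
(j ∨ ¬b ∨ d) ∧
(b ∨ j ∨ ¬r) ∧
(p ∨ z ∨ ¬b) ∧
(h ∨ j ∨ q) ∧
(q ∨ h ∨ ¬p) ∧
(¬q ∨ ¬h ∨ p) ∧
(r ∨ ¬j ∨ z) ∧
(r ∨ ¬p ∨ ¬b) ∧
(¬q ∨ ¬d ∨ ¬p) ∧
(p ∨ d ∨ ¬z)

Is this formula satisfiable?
No

No, the formula is not satisfiable.

No assignment of truth values to the variables can make all 32 clauses true simultaneously.

The formula is UNSAT (unsatisfiable).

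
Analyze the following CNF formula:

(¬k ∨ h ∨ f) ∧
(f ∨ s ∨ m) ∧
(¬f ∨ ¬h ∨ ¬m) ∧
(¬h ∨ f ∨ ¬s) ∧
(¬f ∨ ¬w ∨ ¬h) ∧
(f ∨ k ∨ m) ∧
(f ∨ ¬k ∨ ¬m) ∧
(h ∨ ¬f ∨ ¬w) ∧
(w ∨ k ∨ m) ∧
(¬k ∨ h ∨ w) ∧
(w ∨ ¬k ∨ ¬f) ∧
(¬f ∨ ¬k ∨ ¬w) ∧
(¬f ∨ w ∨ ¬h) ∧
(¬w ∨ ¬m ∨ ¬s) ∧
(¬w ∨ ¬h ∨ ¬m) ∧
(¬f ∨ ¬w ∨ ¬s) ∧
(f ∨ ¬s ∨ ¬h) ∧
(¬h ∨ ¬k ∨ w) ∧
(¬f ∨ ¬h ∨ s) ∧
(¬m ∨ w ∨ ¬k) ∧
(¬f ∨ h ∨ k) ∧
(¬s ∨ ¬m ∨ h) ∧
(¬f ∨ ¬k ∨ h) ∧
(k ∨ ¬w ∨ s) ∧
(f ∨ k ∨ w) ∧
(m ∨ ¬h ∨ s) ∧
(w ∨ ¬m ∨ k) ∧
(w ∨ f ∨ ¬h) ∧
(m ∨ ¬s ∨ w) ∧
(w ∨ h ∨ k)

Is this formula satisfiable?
No

No, the formula is not satisfiable.

No assignment of truth values to the variables can make all 30 clauses true simultaneously.

The formula is UNSAT (unsatisfiable).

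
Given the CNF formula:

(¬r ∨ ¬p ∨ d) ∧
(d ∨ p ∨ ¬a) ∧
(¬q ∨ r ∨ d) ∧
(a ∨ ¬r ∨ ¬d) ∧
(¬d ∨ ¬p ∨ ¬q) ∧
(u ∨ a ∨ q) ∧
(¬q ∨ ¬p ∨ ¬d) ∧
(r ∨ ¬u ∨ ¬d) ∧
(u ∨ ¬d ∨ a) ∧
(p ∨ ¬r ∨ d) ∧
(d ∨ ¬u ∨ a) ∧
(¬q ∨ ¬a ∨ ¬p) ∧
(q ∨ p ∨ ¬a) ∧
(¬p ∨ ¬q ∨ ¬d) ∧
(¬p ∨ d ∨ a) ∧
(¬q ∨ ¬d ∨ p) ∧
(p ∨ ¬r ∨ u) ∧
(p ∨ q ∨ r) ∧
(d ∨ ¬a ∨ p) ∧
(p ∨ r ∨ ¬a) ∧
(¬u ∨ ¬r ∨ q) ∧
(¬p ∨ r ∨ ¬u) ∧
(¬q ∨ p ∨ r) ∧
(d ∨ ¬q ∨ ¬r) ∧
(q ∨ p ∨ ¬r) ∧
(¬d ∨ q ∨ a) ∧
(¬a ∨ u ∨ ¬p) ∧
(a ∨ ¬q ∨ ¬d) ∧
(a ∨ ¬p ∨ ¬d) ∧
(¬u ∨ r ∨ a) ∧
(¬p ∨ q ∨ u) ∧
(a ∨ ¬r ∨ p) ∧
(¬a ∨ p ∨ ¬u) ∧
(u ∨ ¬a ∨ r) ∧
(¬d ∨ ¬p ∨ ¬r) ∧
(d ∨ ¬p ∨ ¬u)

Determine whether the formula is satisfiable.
No

No, the formula is not satisfiable.

No assignment of truth values to the variables can make all 36 clauses true simultaneously.

The formula is UNSAT (unsatisfiable).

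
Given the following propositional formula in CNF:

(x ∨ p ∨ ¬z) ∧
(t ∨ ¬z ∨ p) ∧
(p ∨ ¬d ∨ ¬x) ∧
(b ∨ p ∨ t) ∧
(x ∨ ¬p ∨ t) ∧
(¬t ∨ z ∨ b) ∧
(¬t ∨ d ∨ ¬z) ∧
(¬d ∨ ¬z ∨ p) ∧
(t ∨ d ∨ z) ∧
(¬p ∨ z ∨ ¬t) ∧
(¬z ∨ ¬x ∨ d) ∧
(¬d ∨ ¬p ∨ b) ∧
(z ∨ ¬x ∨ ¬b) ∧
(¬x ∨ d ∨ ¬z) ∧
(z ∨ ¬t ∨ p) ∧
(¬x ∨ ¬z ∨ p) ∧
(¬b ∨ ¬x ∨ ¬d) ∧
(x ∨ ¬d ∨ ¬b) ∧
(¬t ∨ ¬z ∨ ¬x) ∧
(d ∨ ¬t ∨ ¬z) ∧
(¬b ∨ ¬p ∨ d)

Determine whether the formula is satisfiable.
No

No, the formula is not satisfiable.

No assignment of truth values to the variables can make all 21 clauses true simultaneously.

The formula is UNSAT (unsatisfiable).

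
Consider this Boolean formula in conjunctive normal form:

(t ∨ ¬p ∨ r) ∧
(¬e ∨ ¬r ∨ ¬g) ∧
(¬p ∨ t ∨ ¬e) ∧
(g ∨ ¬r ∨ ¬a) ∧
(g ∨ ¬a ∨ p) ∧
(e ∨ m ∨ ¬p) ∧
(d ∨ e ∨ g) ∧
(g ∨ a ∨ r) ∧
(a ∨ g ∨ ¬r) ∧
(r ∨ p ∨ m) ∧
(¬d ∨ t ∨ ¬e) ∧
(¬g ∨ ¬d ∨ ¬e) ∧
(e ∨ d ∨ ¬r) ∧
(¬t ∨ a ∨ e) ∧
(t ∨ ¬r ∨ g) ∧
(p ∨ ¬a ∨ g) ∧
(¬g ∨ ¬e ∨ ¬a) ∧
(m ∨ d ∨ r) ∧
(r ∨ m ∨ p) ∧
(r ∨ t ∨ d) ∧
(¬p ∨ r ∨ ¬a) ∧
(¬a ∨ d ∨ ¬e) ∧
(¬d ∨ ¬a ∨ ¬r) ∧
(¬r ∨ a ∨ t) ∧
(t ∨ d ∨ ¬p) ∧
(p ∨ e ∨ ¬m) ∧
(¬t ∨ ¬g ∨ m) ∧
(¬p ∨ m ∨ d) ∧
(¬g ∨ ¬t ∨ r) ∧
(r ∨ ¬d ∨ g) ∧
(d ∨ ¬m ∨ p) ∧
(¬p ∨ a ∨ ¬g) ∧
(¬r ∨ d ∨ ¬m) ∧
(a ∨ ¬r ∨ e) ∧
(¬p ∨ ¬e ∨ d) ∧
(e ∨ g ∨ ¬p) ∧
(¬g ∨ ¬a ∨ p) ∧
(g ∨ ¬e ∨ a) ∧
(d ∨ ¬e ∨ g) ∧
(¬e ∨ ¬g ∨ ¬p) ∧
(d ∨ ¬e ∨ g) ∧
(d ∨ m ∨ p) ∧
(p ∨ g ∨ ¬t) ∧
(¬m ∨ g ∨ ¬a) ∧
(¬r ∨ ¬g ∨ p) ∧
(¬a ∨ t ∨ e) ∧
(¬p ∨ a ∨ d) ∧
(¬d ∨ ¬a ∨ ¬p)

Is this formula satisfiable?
No

No, the formula is not satisfiable.

No assignment of truth values to the variables can make all 48 clauses true simultaneously.

The formula is UNSAT (unsatisfiable).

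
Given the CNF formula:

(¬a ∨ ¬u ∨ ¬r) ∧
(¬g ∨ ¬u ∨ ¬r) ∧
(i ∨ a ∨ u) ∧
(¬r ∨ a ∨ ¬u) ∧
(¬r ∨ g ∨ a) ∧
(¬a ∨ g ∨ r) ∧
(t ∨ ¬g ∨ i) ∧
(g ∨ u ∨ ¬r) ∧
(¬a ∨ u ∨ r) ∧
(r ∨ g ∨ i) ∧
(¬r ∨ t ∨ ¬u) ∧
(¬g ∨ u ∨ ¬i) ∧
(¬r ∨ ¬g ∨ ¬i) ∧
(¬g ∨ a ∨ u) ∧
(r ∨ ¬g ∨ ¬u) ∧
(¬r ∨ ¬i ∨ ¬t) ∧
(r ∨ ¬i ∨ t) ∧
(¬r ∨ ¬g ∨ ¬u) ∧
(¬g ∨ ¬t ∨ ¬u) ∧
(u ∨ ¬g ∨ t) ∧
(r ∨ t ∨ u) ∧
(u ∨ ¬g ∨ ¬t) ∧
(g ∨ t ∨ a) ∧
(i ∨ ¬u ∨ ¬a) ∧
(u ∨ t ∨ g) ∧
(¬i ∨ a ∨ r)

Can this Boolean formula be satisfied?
No

No, the formula is not satisfiable.

No assignment of truth values to the variables can make all 26 clauses true simultaneously.

The formula is UNSAT (unsatisfiable).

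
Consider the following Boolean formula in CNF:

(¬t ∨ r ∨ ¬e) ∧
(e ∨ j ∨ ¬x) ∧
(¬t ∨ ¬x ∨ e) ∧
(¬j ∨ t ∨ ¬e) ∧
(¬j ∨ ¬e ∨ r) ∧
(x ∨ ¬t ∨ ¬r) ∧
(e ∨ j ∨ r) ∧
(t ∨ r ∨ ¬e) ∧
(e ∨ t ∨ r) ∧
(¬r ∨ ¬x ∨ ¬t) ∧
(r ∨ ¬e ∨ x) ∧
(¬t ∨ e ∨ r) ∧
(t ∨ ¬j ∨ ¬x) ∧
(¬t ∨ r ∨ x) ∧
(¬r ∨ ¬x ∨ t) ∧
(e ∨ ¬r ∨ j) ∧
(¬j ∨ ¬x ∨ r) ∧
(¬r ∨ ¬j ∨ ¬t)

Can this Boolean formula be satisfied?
Yes

Yes, the formula is satisfiable.

One satisfying assignment is: r=True, x=False, j=False, e=True, t=False

Verification: With this assignment, all 18 clauses evaluate to true.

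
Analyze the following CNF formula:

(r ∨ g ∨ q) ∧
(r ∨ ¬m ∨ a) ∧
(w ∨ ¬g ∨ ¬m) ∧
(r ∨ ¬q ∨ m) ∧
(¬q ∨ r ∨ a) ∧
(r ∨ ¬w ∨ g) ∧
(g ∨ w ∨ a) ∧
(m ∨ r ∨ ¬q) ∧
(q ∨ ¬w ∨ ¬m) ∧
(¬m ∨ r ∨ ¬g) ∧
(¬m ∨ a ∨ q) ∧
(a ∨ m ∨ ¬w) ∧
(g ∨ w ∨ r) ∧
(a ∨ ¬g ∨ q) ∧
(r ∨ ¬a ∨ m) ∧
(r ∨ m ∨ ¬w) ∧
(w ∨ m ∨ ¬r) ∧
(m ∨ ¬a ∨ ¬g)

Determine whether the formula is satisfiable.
Yes

Yes, the formula is satisfiable.

One satisfying assignment is: a=False, q=True, r=True, w=True, g=False, m=True

Verification: With this assignment, all 18 clauses evaluate to true.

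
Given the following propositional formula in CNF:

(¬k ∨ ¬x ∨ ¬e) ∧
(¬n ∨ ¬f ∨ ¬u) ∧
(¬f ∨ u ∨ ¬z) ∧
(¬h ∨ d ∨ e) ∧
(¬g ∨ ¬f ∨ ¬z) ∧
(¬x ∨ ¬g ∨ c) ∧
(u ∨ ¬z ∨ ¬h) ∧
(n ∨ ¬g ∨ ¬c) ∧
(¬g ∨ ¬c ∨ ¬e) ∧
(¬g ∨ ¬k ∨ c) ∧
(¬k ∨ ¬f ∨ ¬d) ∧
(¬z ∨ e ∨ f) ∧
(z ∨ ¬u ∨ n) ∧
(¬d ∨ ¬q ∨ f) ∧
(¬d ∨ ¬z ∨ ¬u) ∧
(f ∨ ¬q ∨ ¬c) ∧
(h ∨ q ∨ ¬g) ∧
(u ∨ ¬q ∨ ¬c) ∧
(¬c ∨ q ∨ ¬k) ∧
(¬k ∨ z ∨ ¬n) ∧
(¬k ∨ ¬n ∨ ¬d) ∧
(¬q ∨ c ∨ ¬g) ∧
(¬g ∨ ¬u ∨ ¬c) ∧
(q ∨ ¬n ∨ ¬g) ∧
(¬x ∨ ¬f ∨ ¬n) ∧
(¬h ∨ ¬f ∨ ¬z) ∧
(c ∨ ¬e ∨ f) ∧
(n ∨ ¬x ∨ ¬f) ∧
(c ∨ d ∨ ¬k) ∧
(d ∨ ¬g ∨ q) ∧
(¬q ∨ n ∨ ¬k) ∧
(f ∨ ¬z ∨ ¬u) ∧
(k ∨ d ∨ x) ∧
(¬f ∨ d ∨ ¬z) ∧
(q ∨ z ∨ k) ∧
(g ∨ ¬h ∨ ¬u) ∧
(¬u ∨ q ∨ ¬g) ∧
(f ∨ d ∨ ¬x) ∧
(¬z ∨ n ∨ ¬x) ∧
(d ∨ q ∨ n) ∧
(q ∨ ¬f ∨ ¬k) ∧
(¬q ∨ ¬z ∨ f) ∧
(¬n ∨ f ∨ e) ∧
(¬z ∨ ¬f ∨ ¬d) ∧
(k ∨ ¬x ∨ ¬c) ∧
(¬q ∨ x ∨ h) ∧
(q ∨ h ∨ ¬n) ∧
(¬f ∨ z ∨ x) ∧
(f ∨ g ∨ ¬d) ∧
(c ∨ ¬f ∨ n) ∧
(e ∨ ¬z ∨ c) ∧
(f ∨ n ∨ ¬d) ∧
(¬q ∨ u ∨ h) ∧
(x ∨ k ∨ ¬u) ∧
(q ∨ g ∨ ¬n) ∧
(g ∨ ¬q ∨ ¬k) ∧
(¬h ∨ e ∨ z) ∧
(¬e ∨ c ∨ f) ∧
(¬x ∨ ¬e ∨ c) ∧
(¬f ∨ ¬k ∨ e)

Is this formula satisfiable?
No

No, the formula is not satisfiable.

No assignment of truth values to the variables can make all 60 clauses true simultaneously.

The formula is UNSAT (unsatisfiable).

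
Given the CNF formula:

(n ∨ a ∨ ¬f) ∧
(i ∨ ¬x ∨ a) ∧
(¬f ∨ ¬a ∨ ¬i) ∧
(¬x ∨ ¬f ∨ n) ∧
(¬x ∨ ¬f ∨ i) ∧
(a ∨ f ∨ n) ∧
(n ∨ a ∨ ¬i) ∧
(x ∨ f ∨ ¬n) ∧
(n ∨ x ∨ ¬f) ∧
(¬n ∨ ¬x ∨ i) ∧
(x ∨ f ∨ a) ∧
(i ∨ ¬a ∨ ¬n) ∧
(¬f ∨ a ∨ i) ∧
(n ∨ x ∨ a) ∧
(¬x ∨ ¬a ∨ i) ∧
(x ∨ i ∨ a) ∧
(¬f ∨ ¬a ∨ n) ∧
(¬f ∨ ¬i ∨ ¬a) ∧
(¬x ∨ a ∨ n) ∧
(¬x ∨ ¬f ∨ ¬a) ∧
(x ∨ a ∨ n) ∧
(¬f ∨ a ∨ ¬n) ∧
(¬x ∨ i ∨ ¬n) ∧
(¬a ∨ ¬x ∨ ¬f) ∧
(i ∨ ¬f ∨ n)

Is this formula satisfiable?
Yes

Yes, the formula is satisfiable.

One satisfying assignment is: f=False, i=False, x=False, n=False, a=True

Verification: With this assignment, all 25 clauses evaluate to true.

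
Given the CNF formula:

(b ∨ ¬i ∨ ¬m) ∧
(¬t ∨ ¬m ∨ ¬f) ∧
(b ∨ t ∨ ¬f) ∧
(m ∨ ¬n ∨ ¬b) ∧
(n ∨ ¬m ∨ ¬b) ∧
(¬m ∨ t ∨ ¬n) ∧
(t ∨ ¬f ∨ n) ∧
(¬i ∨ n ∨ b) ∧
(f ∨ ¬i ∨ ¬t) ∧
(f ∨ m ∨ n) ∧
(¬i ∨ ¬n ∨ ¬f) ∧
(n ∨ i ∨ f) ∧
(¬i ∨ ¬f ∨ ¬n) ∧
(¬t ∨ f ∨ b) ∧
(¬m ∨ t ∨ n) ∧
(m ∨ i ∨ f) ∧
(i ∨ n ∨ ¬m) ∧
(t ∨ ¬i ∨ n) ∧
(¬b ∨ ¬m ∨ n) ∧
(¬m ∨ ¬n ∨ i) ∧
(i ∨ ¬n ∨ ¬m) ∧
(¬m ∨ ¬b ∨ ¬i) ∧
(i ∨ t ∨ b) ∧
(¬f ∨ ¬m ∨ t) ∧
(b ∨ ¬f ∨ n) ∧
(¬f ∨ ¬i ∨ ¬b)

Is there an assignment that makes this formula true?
Yes

Yes, the formula is satisfiable.

One satisfying assignment is: t=False, i=True, f=False, n=True, b=False, m=False

Verification: With this assignment, all 26 clauses evaluate to true.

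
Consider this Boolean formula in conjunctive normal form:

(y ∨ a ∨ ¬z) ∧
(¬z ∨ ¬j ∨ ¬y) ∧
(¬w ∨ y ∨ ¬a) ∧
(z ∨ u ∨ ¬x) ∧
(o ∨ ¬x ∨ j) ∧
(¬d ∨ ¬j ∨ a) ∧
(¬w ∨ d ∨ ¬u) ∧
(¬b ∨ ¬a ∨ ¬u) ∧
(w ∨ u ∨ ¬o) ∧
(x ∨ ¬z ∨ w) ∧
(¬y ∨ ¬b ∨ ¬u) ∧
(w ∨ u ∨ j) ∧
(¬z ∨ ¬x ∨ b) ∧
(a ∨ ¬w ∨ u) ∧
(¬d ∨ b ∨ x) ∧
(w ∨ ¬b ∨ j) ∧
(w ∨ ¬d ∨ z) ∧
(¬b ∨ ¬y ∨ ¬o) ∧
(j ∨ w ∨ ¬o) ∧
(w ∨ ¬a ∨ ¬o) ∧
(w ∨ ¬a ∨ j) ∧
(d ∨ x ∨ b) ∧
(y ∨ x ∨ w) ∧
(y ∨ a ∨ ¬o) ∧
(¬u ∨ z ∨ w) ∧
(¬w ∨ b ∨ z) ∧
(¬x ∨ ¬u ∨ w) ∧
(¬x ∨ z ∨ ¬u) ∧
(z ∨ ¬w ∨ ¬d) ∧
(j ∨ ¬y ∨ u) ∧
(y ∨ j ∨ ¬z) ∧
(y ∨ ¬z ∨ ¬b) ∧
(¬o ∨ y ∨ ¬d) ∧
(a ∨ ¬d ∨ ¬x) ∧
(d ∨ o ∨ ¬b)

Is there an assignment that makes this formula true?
No

No, the formula is not satisfiable.

No assignment of truth values to the variables can make all 35 clauses true simultaneously.

The formula is UNSAT (unsatisfiable).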